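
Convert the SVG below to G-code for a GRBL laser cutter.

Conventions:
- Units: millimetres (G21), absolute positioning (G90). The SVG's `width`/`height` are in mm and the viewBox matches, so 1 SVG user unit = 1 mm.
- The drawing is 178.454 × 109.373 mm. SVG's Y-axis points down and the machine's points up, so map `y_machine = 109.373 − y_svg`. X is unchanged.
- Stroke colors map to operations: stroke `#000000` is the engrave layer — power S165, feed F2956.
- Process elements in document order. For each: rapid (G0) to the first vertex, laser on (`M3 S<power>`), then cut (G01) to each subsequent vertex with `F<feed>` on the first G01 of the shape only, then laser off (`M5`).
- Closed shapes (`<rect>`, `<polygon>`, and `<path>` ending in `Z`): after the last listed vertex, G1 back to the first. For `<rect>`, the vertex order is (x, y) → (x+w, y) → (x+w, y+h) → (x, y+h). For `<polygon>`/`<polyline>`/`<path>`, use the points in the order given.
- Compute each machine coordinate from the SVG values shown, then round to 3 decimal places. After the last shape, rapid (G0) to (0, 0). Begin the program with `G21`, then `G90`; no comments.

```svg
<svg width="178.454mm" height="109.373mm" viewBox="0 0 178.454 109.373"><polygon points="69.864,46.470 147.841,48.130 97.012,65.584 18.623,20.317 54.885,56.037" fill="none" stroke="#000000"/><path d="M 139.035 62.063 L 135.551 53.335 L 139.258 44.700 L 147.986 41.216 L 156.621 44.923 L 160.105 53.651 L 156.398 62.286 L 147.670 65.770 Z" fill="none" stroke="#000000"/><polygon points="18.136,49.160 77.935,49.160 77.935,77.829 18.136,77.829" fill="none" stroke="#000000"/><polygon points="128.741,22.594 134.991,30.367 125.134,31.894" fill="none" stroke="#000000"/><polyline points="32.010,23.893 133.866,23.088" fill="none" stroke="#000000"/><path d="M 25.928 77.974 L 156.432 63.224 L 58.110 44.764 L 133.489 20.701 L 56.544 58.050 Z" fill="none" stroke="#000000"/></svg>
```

G21
G90
G0 X69.864 Y62.903
M3 S165
G01 X147.841 Y61.243 F2956
G01 X97.012 Y43.789
G01 X18.623 Y89.056
G01 X54.885 Y53.336
G01 X69.864 Y62.903
M5
G0 X139.035 Y47.310
M3 S165
G01 X135.551 Y56.038 F2956
G01 X139.258 Y64.673
G01 X147.986 Y68.157
G01 X156.621 Y64.450
G01 X160.105 Y55.722
G01 X156.398 Y47.087
G01 X147.670 Y43.603
G01 X139.035 Y47.310
M5
G0 X18.136 Y60.213
M3 S165
G01 X77.935 Y60.213 F2956
G01 X77.935 Y31.544
G01 X18.136 Y31.544
G01 X18.136 Y60.213
M5
G0 X128.741 Y86.779
M3 S165
G01 X134.991 Y79.006 F2956
G01 X125.134 Y77.479
G01 X128.741 Y86.779
M5
G0 X32.010 Y85.480
M3 S165
G01 X133.866 Y86.285 F2956
M5
G0 X25.928 Y31.399
M3 S165
G01 X156.432 Y46.149 F2956
G01 X58.110 Y64.609
G01 X133.489 Y88.672
G01 X56.544 Y51.323
G01 X25.928 Y31.399
M5
G0 X0.000 Y0.000

1 u = 1 mm; y_m = 109.373 − y.

[1] `<polygon>` closed polygon, #000000→engrave S165 F2956: (69.864,62.903) → (147.841,61.243) → (97.012,43.789) → (18.623,89.056) → (54.885,53.336) → (69.864,62.903) (closed)

[2] `<path>` regular polygon, #000000→engrave S165 F2956: (139.035,47.310) → (135.551,56.038) → (139.258,64.673) → (147.986,68.157) → (156.621,64.450) → (160.105,55.722) → (156.398,47.087) → (147.670,43.603) → (139.035,47.310) (closed)

[3] `<polygon>` rectangle, #000000→engrave S165 F2956: (18.136,60.213) → (77.935,60.213) → (77.935,31.544) → (18.136,31.544) → (18.136,60.213) (closed)

[4] `<polygon>` regular polygon, #000000→engrave S165 F2956: (128.741,86.779) → (134.991,79.006) → (125.134,77.479) → (128.741,86.779) (closed)

[5] `<polyline>` line segment, #000000→engrave S165 F2956: (32.010,85.480) → (133.866,86.285)

[6] `<path>` closed polygon, #000000→engrave S165 F2956: (25.928,31.399) → (156.432,46.149) → (58.110,64.609) → (133.489,88.672) → (56.544,51.323) → (25.928,31.399) (closed)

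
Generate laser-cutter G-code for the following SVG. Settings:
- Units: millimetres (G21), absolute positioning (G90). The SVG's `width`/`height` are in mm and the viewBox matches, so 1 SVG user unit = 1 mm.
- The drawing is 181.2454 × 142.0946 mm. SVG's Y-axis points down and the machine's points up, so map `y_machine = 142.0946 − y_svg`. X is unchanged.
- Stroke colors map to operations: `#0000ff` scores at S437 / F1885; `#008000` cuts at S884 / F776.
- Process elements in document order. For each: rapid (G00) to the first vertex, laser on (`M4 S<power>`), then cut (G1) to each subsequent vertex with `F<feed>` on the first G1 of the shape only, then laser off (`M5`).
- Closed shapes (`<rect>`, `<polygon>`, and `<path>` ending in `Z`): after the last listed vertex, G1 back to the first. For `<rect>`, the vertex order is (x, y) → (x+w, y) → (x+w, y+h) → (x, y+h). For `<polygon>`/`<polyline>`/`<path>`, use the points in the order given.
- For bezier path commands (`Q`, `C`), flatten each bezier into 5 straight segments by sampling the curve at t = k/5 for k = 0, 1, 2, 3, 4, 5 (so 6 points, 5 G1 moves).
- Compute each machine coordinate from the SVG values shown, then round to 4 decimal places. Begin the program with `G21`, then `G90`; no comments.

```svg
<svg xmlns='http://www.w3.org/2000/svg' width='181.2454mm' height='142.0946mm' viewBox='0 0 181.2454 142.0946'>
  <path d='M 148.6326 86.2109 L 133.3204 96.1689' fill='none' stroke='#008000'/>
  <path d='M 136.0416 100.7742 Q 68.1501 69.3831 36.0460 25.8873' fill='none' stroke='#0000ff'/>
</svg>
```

viewBox `0 0 181.2454 142.0946` with mm width/height → 1 unit = 1 mm. Flip: y_m = 142.0946 − y_svg.

**Shape 1** — `<path>` line segment, stroke `#008000` → cut (S884, F776). Machine vertices: (148.6326,55.8837) → (133.3204,45.9257). Open path.

**Shape 2** — `<path>` quadratic bezier, stroke `#0000ff` → score (S437, F1885). Control points (SVG): P0=(136.0416,100.7742), P1=(68.1501,69.3831), P2=(36.0460,25.8873); sampled at t=k/5. Machine vertices: (136.0416,41.3204) → (110.3165,54.3610) → (87.4544,68.3700) → (67.4553,83.3474) → (50.3191,99.2932) → (36.0460,116.2073). Open path.

G21
G90
G00 X148.6326 Y55.8837
M4 S884
G1 X133.3204 Y45.9257 F776
M5
G00 X136.0416 Y41.3204
M4 S437
G1 X110.3165 Y54.3610 F1885
G1 X87.4544 Y68.3700
G1 X67.4553 Y83.3474
G1 X50.3191 Y99.2932
G1 X36.0460 Y116.2073
M5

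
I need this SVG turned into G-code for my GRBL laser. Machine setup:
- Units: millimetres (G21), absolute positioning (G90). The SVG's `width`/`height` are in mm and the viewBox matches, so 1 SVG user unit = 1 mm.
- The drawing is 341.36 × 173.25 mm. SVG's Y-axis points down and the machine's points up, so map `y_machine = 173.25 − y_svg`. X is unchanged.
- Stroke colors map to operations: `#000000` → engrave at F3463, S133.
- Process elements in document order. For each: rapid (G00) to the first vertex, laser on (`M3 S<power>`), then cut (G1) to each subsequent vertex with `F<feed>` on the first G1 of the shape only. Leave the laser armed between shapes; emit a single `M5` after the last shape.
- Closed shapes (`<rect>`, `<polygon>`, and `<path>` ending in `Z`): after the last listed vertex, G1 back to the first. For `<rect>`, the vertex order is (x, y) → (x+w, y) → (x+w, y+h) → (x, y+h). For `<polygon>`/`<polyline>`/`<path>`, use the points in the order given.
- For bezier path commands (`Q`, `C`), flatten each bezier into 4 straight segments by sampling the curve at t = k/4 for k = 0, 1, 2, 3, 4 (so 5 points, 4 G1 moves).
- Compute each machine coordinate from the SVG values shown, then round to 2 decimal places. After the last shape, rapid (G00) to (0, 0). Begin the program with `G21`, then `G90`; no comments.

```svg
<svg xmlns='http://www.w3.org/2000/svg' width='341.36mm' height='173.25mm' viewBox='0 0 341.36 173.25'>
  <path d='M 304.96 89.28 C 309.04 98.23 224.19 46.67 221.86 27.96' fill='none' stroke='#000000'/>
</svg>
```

viewBox `0 0 341.36 173.25` with mm width/height → 1 unit = 1 mm. Flip: y_m = 173.25 − y_svg.

**Shape 1** — `<path>` cubic bezier, stroke `#000000` → engrave (S133, F3463). Control points (SVG): P0=(304.96,89.28), P1=(309.04,98.23), P2=(224.19,46.67), P3=(221.86,27.96); sampled at t=k/4. Machine vertices: (304.96,83.97) → (294.02,87.14) → (265.81,104.26) → (236.40,126.56) → (221.86,145.29). Open path.

G21
G90
G00 X304.96 Y83.97
M3 S133
G1 X294.02 Y87.14 F3463
G1 X265.81 Y104.26
G1 X236.40 Y126.56
G1 X221.86 Y145.29
M5
G00 X0.00 Y0.00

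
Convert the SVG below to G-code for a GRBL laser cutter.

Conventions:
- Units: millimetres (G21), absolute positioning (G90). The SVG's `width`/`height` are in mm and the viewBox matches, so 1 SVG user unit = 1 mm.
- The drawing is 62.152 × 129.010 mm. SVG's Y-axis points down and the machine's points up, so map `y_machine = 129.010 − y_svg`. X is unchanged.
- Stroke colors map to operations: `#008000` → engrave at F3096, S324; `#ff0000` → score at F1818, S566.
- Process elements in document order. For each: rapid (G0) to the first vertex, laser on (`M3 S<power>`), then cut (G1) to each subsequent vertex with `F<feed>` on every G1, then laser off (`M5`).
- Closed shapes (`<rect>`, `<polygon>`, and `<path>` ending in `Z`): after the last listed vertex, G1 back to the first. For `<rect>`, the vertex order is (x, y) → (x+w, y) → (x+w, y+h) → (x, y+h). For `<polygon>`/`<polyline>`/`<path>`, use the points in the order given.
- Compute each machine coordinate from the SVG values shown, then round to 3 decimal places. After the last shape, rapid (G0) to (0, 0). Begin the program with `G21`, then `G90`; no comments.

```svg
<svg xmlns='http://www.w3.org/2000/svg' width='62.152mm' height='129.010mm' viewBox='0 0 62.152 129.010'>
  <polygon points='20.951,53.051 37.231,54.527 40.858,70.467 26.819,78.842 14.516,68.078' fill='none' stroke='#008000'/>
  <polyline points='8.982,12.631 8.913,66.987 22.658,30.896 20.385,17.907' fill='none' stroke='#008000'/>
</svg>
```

G21
G90
G0 X20.951 Y75.959
M3 S324
G1 X37.231 Y74.483 F3096
G1 X40.858 Y58.543 F3096
G1 X26.819 Y50.168 F3096
G1 X14.516 Y60.932 F3096
G1 X20.951 Y75.959 F3096
M5
G0 X8.982 Y116.379
M3 S324
G1 X8.913 Y62.023 F3096
G1 X22.658 Y98.114 F3096
G1 X20.385 Y111.103 F3096
M5
G0 X0.000 Y0.000

viewBox `0 0 62.152 129.010` with mm width/height → 1 unit = 1 mm. Flip: y_m = 129.010 − y_svg.

**Shape 1** — `<polygon>` regular polygon, stroke `#008000` → engrave (S324, F3096). Machine vertices: (20.951,75.959) → (37.231,74.483) → (40.858,58.543) → (26.819,50.168) → (14.516,60.932) → (20.951,75.959). Closed: final G1 returns to the first vertex.

**Shape 2** — `<polyline>` open polyline, stroke `#008000` → engrave (S324, F3096). Machine vertices: (8.982,116.379) → (8.913,62.023) → (22.658,98.114) → (20.385,111.103). Open path.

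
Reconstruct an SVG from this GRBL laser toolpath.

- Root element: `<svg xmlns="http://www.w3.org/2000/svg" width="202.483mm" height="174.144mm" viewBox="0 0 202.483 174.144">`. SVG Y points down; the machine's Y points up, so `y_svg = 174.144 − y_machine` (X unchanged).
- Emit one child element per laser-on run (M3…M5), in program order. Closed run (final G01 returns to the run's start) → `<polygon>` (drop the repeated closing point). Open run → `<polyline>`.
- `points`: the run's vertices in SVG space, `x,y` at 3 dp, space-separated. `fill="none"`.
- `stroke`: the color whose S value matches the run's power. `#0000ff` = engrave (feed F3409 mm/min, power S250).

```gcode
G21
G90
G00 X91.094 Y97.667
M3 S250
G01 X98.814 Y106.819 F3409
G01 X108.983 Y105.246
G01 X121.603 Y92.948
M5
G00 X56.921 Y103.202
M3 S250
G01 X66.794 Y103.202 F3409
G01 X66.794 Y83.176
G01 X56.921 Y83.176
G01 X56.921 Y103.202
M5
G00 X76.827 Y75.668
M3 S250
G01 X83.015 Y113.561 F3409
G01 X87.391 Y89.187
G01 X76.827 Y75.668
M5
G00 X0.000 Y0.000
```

Machine Y-up, SVG Y-down with viewBox height 174.144, so y_svg = 174.144 − y_machine; X carries over. Every run uses S250, so all elements get stroke `#0000ff` (engrave).

Run 1: The run is open, so emit a `<polyline>` with points (Y-flipped): 91.094,76.477 98.814,67.325 108.983,68.898 121.603,81.196.

Run 2: The run returns to its start, so emit a `<polygon>` with points (Y-flipped): 56.921,70.942 66.794,70.942 66.794,90.968 56.921,90.968.

Run 3: The run returns to its start, so emit a `<polygon>` with points (Y-flipped): 76.827,98.476 83.015,60.583 87.391,84.957.

<svg xmlns="http://www.w3.org/2000/svg" width="202.483mm" height="174.144mm" viewBox="0 0 202.483 174.144">
  <polyline points="91.094,76.477 98.814,67.325 108.983,68.898 121.603,81.196" fill="none" stroke="#0000ff"/>
  <polygon points="56.921,70.942 66.794,70.942 66.794,90.968 56.921,90.968" fill="none" stroke="#0000ff"/>
  <polygon points="76.827,98.476 83.015,60.583 87.391,84.957" fill="none" stroke="#0000ff"/>
</svg>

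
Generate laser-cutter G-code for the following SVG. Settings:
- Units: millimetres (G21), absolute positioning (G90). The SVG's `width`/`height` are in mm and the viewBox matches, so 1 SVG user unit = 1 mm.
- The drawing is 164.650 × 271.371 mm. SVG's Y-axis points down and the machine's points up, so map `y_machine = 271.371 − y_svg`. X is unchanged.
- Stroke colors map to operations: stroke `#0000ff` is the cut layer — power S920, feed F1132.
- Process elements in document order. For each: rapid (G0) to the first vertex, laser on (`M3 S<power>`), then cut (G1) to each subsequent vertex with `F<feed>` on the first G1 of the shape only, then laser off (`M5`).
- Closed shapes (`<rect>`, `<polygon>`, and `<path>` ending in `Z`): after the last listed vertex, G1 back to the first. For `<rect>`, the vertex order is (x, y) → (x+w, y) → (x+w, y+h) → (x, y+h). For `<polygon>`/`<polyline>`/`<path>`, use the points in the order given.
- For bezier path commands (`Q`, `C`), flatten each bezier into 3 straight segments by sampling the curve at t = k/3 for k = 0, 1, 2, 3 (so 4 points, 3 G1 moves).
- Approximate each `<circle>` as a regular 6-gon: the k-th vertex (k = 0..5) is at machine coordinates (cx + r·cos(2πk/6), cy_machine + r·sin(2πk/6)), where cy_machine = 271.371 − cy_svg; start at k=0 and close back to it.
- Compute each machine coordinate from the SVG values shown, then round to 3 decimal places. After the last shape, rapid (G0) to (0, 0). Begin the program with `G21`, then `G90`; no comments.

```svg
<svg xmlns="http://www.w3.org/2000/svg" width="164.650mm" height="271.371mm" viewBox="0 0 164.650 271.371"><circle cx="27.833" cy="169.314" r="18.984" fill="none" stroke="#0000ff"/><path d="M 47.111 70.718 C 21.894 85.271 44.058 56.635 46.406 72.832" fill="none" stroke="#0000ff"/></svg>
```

G21
G90
G0 X46.817 Y102.057
M3 S920
G1 X37.325 Y118.498 F1132
G1 X18.341 Y118.498
G1 X8.849 Y102.057
G1 X18.341 Y85.616
G1 X37.325 Y85.616
G1 X46.817 Y102.057
M5
G0 X47.111 Y200.653
M3 S920
G1 X35.199 Y197.236 F1132
G1 X39.941 Y203.052
G1 X46.406 Y198.539
M5
G0 X0.000 Y0.000

Since the viewBox matches the mm dimensions, user units are millimetres directly. The only transform is the Y-flip y_m = 271.371 − y_svg.

Shape 1 is a circle drawn with `<circle>`. Its stroke #0000ff means cut at S920, F1132. After flipping Y the toolpath is (46.817,102.057) → (37.325,118.498) → (18.341,118.498) → (8.849,102.057) → (18.341,85.616) → (37.325,85.616) → (46.817,102.057), returning to the start.

Shape 2 is a cubic bezier drawn with `<path>`. Its stroke #0000ff means cut at S920, F1132. After flipping Y the toolpath is (47.111,200.653) → (35.199,197.236) → (39.941,203.052) → (46.406,198.539).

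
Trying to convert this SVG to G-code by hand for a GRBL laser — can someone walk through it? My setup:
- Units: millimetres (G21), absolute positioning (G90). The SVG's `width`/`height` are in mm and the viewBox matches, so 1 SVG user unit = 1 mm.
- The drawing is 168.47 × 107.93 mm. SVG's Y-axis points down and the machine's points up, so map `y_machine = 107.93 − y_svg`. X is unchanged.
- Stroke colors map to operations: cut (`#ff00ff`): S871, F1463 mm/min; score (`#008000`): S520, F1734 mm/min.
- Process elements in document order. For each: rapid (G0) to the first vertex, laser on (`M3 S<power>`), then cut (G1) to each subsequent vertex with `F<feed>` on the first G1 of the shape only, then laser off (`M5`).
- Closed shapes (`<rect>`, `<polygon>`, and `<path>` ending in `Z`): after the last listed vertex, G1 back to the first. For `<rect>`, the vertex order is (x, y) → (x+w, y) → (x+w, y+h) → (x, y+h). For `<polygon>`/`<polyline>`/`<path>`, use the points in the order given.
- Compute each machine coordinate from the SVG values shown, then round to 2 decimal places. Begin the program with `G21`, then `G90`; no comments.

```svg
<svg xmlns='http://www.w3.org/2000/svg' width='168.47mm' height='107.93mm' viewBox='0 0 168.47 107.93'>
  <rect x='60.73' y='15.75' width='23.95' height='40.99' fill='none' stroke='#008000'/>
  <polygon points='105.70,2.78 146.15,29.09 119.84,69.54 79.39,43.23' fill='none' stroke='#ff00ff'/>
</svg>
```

viewBox `0 0 168.47 107.93` with mm width/height → 1 unit = 1 mm. Flip: y_m = 107.93 − y_svg.

**Shape 1** — `<rect>` rectangle, stroke `#008000` → score (S520, F1734). Machine vertices: (60.73,92.18) → (84.68,92.18) → (84.68,51.19) → (60.73,51.19) → (60.73,92.18). Closed: final G1 returns to the first vertex.

**Shape 2** — `<polygon>` regular polygon, stroke `#ff00ff` → cut (S871, F1463). Machine vertices: (105.70,105.15) → (146.15,78.84) → (119.84,38.39) → (79.39,64.70) → (105.70,105.15). Closed: final G1 returns to the first vertex.

G21
G90
G0 X60.73 Y92.18
M3 S520
G1 X84.68 Y92.18 F1734
G1 X84.68 Y51.19
G1 X60.73 Y51.19
G1 X60.73 Y92.18
M5
G0 X105.70 Y105.15
M3 S871
G1 X146.15 Y78.84 F1463
G1 X119.84 Y38.39
G1 X79.39 Y64.70
G1 X105.70 Y105.15
M5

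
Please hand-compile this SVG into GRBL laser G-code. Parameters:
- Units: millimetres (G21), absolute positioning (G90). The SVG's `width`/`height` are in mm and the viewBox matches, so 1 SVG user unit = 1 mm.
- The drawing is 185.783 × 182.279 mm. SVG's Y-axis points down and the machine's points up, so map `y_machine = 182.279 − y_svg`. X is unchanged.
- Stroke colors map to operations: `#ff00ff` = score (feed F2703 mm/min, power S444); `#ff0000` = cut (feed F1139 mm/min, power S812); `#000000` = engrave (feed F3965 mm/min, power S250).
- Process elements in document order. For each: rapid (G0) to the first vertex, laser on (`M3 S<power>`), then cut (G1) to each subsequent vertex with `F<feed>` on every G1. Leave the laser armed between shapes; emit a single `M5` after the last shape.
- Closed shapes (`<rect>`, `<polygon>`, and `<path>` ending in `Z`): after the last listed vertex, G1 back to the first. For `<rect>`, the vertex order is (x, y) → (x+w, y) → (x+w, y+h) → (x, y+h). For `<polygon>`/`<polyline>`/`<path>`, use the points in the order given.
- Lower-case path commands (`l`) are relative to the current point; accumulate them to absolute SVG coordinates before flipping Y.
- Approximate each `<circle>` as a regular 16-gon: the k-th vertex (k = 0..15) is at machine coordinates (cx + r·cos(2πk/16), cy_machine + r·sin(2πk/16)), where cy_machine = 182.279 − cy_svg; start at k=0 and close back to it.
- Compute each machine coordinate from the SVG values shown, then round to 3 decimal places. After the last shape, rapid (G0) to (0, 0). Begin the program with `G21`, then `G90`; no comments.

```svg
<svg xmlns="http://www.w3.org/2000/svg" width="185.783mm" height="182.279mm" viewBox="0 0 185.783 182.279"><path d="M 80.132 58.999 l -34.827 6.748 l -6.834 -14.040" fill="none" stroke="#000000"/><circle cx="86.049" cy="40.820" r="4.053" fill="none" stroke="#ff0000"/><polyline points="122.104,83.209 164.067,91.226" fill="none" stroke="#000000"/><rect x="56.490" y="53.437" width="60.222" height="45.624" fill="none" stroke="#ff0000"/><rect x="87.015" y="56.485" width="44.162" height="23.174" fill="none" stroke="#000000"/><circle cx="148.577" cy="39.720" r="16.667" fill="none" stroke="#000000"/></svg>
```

Since the viewBox matches the mm dimensions, user units are millimetres directly. The only transform is the Y-flip y_m = 182.279 − y_svg.

Shape 1 is a open polyline drawn with `<path>`. Its stroke #000000 means engrave at S250, F3965. After flipping Y the toolpath is (80.132,123.280) → (45.305,116.532) → (38.471,130.572).

Shape 2 is a circle drawn with `<circle>`. Its stroke #ff0000 means cut at S812, F1139. After flipping Y the toolpath is (90.102,141.459) → (89.793,143.010) → (88.915,144.325) → (87.600,145.203) → (86.049,145.512) → (84.498,145.203) → (83.183,144.325) → (82.305,143.010) → (81.996,141.459) → (82.305,139.908) → (83.183,138.593) → (84.498,137.715) → (86.049,137.406) → (87.600,137.715) → (88.915,138.593) → (89.793,139.908) → (90.102,141.459), returning to the start.

Shape 3 is a line segment drawn with `<polyline>`. Its stroke #000000 means engrave at S250, F3965. After flipping Y the toolpath is (122.104,99.070) → (164.067,91.053).

Shape 4 is a rectangle drawn with `<rect>`. Its stroke #ff0000 means cut at S812, F1139. After flipping Y the toolpath is (56.490,128.842) → (116.712,128.842) → (116.712,83.218) → (56.490,83.218) → (56.490,128.842), returning to the start.

Shape 5 is a rectangle drawn with `<rect>`. Its stroke #000000 means engrave at S250, F3965. After flipping Y the toolpath is (87.015,125.794) → (131.177,125.794) → (131.177,102.620) → (87.015,102.620) → (87.015,125.794), returning to the start.

Shape 6 is a circle drawn with `<circle>`. Its stroke #000000 means engrave at S250, F3965. After flipping Y the toolpath is (165.244,142.559) → (163.975,148.937) → (160.362,154.344) → (154.955,157.957) → (148.577,159.226) → (142.199,157.957) → (136.792,154.344) → (133.179,148.937) → (131.910,142.559) → (133.179,136.181) → (136.792,130.774) → (142.199,127.161) → (148.577,125.892) → (154.955,127.161) → (160.362,130.774) → (163.975,136.181) → (165.244,142.559), returning to the start.

G21
G90
G0 X80.132 Y123.280
M3 S250
G1 X45.305 Y116.532 F3965
G1 X38.471 Y130.572 F3965
G0 X90.102 Y141.459
M3 S812
G1 X89.793 Y143.010 F1139
G1 X88.915 Y144.325 F1139
G1 X87.600 Y145.203 F1139
G1 X86.049 Y145.512 F1139
G1 X84.498 Y145.203 F1139
G1 X83.183 Y144.325 F1139
G1 X82.305 Y143.010 F1139
G1 X81.996 Y141.459 F1139
G1 X82.305 Y139.908 F1139
G1 X83.183 Y138.593 F1139
G1 X84.498 Y137.715 F1139
G1 X86.049 Y137.406 F1139
G1 X87.600 Y137.715 F1139
G1 X88.915 Y138.593 F1139
G1 X89.793 Y139.908 F1139
G1 X90.102 Y141.459 F1139
G0 X122.104 Y99.070
M3 S250
G1 X164.067 Y91.053 F3965
G0 X56.490 Y128.842
M3 S812
G1 X116.712 Y128.842 F1139
G1 X116.712 Y83.218 F1139
G1 X56.490 Y83.218 F1139
G1 X56.490 Y128.842 F1139
G0 X87.015 Y125.794
M3 S250
G1 X131.177 Y125.794 F3965
G1 X131.177 Y102.620 F3965
G1 X87.015 Y102.620 F3965
G1 X87.015 Y125.794 F3965
G0 X165.244 Y142.559
M3 S250
G1 X163.975 Y148.937 F3965
G1 X160.362 Y154.344 F3965
G1 X154.955 Y157.957 F3965
G1 X148.577 Y159.226 F3965
G1 X142.199 Y157.957 F3965
G1 X136.792 Y154.344 F3965
G1 X133.179 Y148.937 F3965
G1 X131.910 Y142.559 F3965
G1 X133.179 Y136.181 F3965
G1 X136.792 Y130.774 F3965
G1 X142.199 Y127.161 F3965
G1 X148.577 Y125.892 F3965
G1 X154.955 Y127.161 F3965
G1 X160.362 Y130.774 F3965
G1 X163.975 Y136.181 F3965
G1 X165.244 Y142.559 F3965
M5
G0 X0.000 Y0.000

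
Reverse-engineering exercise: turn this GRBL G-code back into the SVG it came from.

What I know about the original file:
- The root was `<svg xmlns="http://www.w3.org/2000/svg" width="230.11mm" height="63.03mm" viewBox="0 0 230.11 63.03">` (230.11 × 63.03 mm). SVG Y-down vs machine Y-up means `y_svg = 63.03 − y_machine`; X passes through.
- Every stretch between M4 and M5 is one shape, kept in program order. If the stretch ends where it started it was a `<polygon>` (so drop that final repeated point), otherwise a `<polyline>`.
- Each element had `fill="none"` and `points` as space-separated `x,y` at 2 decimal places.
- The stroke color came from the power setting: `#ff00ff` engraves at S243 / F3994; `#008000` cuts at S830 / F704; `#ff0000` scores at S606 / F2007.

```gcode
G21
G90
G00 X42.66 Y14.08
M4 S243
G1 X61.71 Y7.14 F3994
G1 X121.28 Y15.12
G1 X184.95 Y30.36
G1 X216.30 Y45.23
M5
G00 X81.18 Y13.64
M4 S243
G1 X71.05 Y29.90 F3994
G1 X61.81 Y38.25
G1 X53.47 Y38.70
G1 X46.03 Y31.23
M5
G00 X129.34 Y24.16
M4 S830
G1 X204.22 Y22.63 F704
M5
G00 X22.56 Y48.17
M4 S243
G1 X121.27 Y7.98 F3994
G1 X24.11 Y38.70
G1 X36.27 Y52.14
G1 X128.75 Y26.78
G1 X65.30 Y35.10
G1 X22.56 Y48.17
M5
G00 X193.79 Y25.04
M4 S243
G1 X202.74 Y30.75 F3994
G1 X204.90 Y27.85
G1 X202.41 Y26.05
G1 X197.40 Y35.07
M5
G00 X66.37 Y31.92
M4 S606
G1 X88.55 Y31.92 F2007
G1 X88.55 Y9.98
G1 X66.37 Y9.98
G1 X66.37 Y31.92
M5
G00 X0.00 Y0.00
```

<svg xmlns="http://www.w3.org/2000/svg" width="230.11mm" height="63.03mm" viewBox="0 0 230.11 63.03">
  <polyline points="42.66,48.95 61.71,55.89 121.28,47.91 184.95,32.67 216.30,17.80" fill="none" stroke="#ff00ff"/>
  <polyline points="81.18,49.39 71.05,33.13 61.81,24.78 53.47,24.33 46.03,31.80" fill="none" stroke="#ff00ff"/>
  <polyline points="129.34,38.87 204.22,40.40" fill="none" stroke="#008000"/>
  <polygon points="22.56,14.86 121.27,55.05 24.11,24.33 36.27,10.89 128.75,36.25 65.30,27.93" fill="none" stroke="#ff00ff"/>
  <polyline points="193.79,37.99 202.74,32.28 204.90,35.18 202.41,36.98 197.40,27.96" fill="none" stroke="#ff00ff"/>
  <polygon points="66.37,31.11 88.55,31.11 88.55,53.05 66.37,53.05" fill="none" stroke="#ff0000"/>
</svg>

Each laser-on run becomes one SVG element. Flip Y back into SVG space with y_svg = 63.03 − y_machine.

Run 1: power S243 maps to stroke `#ff00ff` (engrave). The run is open, so emit a `<polyline>` with points (Y-flipped): 42.66,48.95 61.71,55.89 121.28,47.91 184.95,32.67 216.30,17.80.

Run 2: S243 ⇒ engrave layer `#ff00ff`. The run is open, so emit a `<polyline>` with points (Y-flipped): 81.18,49.39 71.05,33.13 61.81,24.78 53.47,24.33 46.03,31.80.

Run 3: the run's S830 means `#008000` (cut). The run is open, so emit a `<polyline>` with points (Y-flipped): 129.34,38.87 204.22,40.40.

Run 4: S243 ⇒ engrave layer `#ff00ff`. The run returns to its start, so emit a `<polygon>` with points (Y-flipped): 22.56,14.86 121.27,55.05 24.11,24.33 36.27,10.89 128.75,36.25 65.30,27.93.

Run 5: power S243 maps to stroke `#ff00ff` (engrave). The run is open, so emit a `<polyline>` with points (Y-flipped): 193.79,37.99 202.74,32.28 204.90,35.18 202.41,36.98 197.40,27.96.

Run 6: S606 ⇒ score layer `#ff0000`. The run returns to its start, so emit a `<polygon>` with points (Y-flipped): 66.37,31.11 88.55,31.11 88.55,53.05 66.37,53.05.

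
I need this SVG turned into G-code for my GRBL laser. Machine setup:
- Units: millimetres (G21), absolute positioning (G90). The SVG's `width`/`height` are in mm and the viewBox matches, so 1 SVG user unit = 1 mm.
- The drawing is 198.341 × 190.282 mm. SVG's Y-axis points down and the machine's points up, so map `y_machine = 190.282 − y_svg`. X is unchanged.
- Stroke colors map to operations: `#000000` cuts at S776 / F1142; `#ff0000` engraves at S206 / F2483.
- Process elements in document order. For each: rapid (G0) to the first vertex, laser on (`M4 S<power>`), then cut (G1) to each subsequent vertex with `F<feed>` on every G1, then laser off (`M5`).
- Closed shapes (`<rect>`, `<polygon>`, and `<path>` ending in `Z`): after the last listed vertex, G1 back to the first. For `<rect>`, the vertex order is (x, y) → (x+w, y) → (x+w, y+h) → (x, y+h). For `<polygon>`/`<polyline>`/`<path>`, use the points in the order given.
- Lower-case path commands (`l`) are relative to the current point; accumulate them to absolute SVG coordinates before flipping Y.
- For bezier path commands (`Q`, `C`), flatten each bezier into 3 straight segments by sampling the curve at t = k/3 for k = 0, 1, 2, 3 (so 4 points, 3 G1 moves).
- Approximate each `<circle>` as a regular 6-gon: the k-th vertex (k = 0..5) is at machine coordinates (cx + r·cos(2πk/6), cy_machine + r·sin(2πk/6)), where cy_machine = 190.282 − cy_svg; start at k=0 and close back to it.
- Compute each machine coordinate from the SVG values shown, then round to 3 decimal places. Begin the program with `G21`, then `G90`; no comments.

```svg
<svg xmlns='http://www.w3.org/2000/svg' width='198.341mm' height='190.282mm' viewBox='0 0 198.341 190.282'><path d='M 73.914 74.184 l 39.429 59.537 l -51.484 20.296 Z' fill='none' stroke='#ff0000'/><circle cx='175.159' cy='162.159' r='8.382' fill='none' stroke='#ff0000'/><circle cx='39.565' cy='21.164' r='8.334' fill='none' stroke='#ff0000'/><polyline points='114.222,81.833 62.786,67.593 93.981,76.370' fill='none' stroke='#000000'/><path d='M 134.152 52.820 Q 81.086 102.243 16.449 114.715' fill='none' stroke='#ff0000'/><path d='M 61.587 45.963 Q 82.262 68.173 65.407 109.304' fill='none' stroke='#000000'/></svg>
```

1 u = 1 mm; y_m = 190.282 − y.

[1] `<path>` closed polygon, #ff0000→engrave S206 F2483: (73.914,116.098) → (113.343,56.561) → (61.859,36.265) → (73.914,116.098) (closed)

[2] `<circle>` circle, #ff0000→engrave S206 F2483: (183.541,28.123) → (179.350,35.382) → (170.968,35.382) → (166.777,28.123) → (170.968,20.864) → (179.350,20.864) → (183.541,28.123) (closed)

[3] `<circle>` circle, #ff0000→engrave S206 F2483: (47.899,169.118) → (43.732,176.335) → (35.398,176.335) → (31.231,169.118) → (35.398,161.901) → (43.732,161.901) → (47.899,169.118) (closed)

[4] `<polyline>` open polyline, #000000→cut S776 F1142: (114.222,108.449) → (62.786,122.689) → (93.981,113.912)

[5] `<path>` quadratic bezier, #ff0000→engrave S206 F2483: (134.152,137.462) → (97.489,108.619) → (58.255,87.987) → (16.449,75.567)

[6] `<path>` quadratic bezier, #000000→cut S776 F1142: (61.587,144.319) → (71.200,127.410) → (72.474,106.296) → (65.407,80.978)

G21
G90
G0 X73.914 Y116.098
M4 S206
G1 X113.343 Y56.561 F2483
G1 X61.859 Y36.265 F2483
G1 X73.914 Y116.098 F2483
M5
G0 X183.541 Y28.123
M4 S206
G1 X179.350 Y35.382 F2483
G1 X170.968 Y35.382 F2483
G1 X166.777 Y28.123 F2483
G1 X170.968 Y20.864 F2483
G1 X179.350 Y20.864 F2483
G1 X183.541 Y28.123 F2483
M5
G0 X47.899 Y169.118
M4 S206
G1 X43.732 Y176.335 F2483
G1 X35.398 Y176.335 F2483
G1 X31.231 Y169.118 F2483
G1 X35.398 Y161.901 F2483
G1 X43.732 Y161.901 F2483
G1 X47.899 Y169.118 F2483
M5
G0 X114.222 Y108.449
M4 S776
G1 X62.786 Y122.689 F1142
G1 X93.981 Y113.912 F1142
M5
G0 X134.152 Y137.462
M4 S206
G1 X97.489 Y108.619 F2483
G1 X58.255 Y87.987 F2483
G1 X16.449 Y75.567 F2483
M5
G0 X61.587 Y144.319
M4 S776
G1 X71.200 Y127.410 F1142
G1 X72.474 Y106.296 F1142
G1 X65.407 Y80.978 F1142
M5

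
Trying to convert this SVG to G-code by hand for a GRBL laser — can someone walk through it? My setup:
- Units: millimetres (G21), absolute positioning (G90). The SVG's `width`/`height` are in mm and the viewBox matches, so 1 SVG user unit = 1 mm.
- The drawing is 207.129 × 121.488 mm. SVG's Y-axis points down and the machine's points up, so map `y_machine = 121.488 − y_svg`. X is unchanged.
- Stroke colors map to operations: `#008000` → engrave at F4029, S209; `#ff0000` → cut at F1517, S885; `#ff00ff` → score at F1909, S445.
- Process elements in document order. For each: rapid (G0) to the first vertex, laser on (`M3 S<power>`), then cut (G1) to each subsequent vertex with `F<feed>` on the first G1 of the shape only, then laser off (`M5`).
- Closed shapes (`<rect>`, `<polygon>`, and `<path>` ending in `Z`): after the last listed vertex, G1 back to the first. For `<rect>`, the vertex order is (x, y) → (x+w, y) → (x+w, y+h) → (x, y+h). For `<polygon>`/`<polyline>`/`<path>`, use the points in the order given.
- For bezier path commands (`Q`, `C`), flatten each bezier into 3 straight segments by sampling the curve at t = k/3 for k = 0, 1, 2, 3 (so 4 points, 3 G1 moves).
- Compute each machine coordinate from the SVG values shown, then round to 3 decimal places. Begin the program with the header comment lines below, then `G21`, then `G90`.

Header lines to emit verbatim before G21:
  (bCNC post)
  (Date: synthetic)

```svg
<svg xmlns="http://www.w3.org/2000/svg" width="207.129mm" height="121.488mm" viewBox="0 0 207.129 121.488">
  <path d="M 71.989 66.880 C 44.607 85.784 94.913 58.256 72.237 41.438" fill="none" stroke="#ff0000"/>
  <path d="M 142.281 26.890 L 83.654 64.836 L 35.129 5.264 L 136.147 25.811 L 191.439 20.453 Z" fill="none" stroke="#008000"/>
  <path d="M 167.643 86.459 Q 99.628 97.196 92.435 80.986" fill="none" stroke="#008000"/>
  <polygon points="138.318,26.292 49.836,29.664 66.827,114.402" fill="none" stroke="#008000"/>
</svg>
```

(bCNC post)
(Date: synthetic)
G21
G90
G0 X71.989 Y54.608
M3 S885
G1 X64.923 Y49.065 F1517
G1 X76.166 Y61.778
G1 X72.237 Y80.050
M5
G0 X142.281 Y94.598
M3 S209
G1 X83.654 Y56.652 F4029
G1 X35.129 Y116.224
G1 X136.147 Y95.677
G1 X191.439 Y101.035
G1 X142.281 Y94.598
M5
G0 X167.643 Y35.029
M3 S209
G1 X129.058 Y30.865 F4029
G1 X103.988 Y32.689
G1 X92.435 Y40.502
M5
G0 X138.318 Y95.196
M3 S209
G1 X49.836 Y91.824 F4029
G1 X66.827 Y7.086
G1 X138.318 Y95.196
M5

Since the viewBox matches the mm dimensions, user units are millimetres directly. The only transform is the Y-flip y_m = 121.488 − y_svg.

Shape 1 is a cubic bezier drawn with `<path>`. Its stroke #ff0000 means cut at S885, F1517. After flipping Y the toolpath is (71.989,54.608) → (64.923,49.065) → (76.166,61.778) → (72.237,80.050).

Shape 2 is a closed polygon drawn with `<path>`. Its stroke #008000 means engrave at S209, F4029. After flipping Y the toolpath is (142.281,94.598) → (83.654,56.652) → (35.129,116.224) → (136.147,95.677) → (191.439,101.035) → (142.281,94.598), returning to the start.

Shape 3 is a quadratic bezier drawn with `<path>`. Its stroke #008000 means engrave at S209, F4029. After flipping Y the toolpath is (167.643,35.029) → (129.058,30.865) → (103.988,32.689) → (92.435,40.502).

Shape 4 is a closed polygon drawn with `<polygon>`. Its stroke #008000 means engrave at S209, F4029. After flipping Y the toolpath is (138.318,95.196) → (49.836,91.824) → (66.827,7.086) → (138.318,95.196), returning to the start.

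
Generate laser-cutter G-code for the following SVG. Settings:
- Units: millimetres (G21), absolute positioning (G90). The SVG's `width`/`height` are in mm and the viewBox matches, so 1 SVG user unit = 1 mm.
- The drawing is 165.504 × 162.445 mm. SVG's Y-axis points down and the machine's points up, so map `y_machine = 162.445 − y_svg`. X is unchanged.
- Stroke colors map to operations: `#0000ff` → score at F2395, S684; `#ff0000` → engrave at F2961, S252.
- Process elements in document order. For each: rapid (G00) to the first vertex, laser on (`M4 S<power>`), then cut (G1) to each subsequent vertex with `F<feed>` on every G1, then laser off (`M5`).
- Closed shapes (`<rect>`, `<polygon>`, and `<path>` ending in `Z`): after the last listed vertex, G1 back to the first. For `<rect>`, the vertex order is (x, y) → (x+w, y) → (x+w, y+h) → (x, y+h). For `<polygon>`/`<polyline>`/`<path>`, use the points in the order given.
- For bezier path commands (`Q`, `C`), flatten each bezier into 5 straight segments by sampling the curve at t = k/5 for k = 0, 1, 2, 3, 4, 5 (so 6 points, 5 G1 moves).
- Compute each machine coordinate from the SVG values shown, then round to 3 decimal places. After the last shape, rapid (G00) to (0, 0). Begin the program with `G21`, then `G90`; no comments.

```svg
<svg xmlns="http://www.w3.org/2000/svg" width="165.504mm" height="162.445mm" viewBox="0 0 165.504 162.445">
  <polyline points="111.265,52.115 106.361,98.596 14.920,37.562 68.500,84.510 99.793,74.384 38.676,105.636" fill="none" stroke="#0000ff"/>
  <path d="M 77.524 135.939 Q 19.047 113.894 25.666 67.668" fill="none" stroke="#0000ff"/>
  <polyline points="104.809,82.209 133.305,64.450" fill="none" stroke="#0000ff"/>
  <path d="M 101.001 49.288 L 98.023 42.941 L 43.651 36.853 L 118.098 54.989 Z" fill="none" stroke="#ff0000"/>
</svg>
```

1 u = 1 mm; y_m = 162.445 − y.

[1] `<polyline>` open polyline, #0000ff→score S684 F2395: (111.265,110.330) → (106.361,63.849) → (14.920,124.883) → (68.500,77.935) → (99.793,88.061) → (38.676,56.809)

[2] `<path>` quadratic bezier, #0000ff→score S684 F2395: (77.524,26.506) → (56.737,36.291) → (41.158,48.011) → (30.786,61.665) → (25.622,77.254) → (25.666,94.777)

[3] `<polyline>` line segment, #0000ff→score S684 F2395: (104.809,80.236) → (133.305,97.995)

[4] `<path>` closed polygon, #ff0000→engrave S252 F2961: (101.001,113.157) → (98.023,119.504) → (43.651,125.592) → (118.098,107.456) → (101.001,113.157) (closed)

G21
G90
G00 X111.265 Y110.330
M4 S684
G1 X106.361 Y63.849 F2395
G1 X14.920 Y124.883 F2395
G1 X68.500 Y77.935 F2395
G1 X99.793 Y88.061 F2395
G1 X38.676 Y56.809 F2395
M5
G00 X77.524 Y26.506
M4 S684
G1 X56.737 Y36.291 F2395
G1 X41.158 Y48.011 F2395
G1 X30.786 Y61.665 F2395
G1 X25.622 Y77.254 F2395
G1 X25.666 Y94.777 F2395
M5
G00 X104.809 Y80.236
M4 S684
G1 X133.305 Y97.995 F2395
M5
G00 X101.001 Y113.157
M4 S252
G1 X98.023 Y119.504 F2961
G1 X43.651 Y125.592 F2961
G1 X118.098 Y107.456 F2961
G1 X101.001 Y113.157 F2961
M5
G00 X0.000 Y0.000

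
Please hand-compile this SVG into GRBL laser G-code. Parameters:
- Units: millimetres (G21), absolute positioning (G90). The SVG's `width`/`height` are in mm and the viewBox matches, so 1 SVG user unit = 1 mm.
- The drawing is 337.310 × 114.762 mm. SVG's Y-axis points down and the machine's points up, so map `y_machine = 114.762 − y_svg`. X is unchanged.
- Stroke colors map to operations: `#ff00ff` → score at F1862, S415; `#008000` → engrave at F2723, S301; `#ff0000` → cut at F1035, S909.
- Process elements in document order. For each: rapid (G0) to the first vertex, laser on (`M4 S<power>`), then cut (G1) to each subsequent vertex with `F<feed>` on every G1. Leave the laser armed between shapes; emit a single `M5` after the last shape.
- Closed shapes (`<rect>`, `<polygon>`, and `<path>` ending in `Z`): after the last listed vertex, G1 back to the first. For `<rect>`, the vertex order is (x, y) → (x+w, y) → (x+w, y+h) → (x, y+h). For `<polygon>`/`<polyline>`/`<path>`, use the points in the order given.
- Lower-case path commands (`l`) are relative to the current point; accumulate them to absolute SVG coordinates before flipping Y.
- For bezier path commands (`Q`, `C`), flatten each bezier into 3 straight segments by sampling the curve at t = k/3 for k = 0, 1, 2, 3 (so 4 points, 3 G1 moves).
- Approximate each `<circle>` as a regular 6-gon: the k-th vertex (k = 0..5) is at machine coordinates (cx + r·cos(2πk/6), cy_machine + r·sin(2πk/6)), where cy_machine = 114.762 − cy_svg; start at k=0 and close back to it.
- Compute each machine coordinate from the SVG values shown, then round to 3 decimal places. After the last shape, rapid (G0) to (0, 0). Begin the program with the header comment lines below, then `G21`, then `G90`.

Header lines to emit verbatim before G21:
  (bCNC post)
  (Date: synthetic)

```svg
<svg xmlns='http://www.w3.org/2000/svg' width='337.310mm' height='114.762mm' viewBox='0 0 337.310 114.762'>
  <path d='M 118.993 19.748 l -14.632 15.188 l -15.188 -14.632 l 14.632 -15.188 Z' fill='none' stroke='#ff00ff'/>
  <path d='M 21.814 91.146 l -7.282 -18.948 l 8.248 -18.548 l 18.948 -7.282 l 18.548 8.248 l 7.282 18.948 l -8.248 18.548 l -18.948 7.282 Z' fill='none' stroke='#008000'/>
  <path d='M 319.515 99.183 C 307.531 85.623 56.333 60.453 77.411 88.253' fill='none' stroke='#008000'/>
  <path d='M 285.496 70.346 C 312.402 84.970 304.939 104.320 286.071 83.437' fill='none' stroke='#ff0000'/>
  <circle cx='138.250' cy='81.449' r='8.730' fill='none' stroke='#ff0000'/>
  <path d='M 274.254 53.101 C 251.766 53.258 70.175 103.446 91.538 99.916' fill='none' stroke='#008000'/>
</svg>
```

(bCNC post)
(Date: synthetic)
G21
G90
G0 X118.993 Y95.014
M4 S415
G1 X104.361 Y79.826 F1862
G1 X89.173 Y94.458 F1862
G1 X103.805 Y109.646 F1862
G1 X118.993 Y95.014 F1862
G0 X21.814 Y23.616
M4 S301
G1 X14.532 Y42.564 F2723
G1 X22.780 Y61.112 F2723
G1 X41.728 Y68.394 F2723
G1 X60.276 Y60.146 F2723
G1 X67.558 Y41.198 F2723
G1 X59.310 Y22.650 F2723
G1 X40.362 Y15.368 F2723
G1 X21.814 Y23.616 F2723
G0 X319.515 Y15.579
M4 S301
G1 X246.737 Y30.617 F2723
G1 X128.148 Y39.044 F2723
G1 X77.411 Y26.509 F2723
G0 X285.496 Y44.416
M4 S909
G1 X301.796 Y29.882 F1035
G1 X300.287 Y22.188 F1035
G1 X286.071 Y31.325 F1035
G0 X146.980 Y33.313
M4 S909
G1 X142.615 Y40.873 F1035
G1 X133.885 Y40.873 F1035
G1 X129.520 Y33.313 F1035
G1 X133.885 Y25.753 F1035
G1 X142.615 Y25.753 F1035
G1 X146.980 Y33.313 F1035
G0 X274.254 Y61.661
M4 S301
G1 X212.141 Y48.670 F2723
G1 X124.417 Y25.379 F2723
G1 X91.538 Y14.846 F2723
M5
G0 X0.000 Y0.000

1 u = 1 mm; y_m = 114.762 − y.

[1] `<path>` regular polygon, #ff00ff→score S415 F1862: (118.993,95.014) → (104.361,79.826) → (89.173,94.458) → (103.805,109.646) → (118.993,95.014) (closed)

[2] `<path>` regular polygon, #008000→engrave S301 F2723: (21.814,23.616) → (14.532,42.564) → (22.780,61.112) → (41.728,68.394) → (60.276,60.146) → (67.558,41.198) → (59.310,22.650) → (40.362,15.368) → (21.814,23.616) (closed)

[3] `<path>` cubic bezier, #008000→engrave S301 F2723: (319.515,15.579) → (246.737,30.617) → (128.148,39.044) → (77.411,26.509)

[4] `<path>` cubic bezier, #ff0000→cut S909 F1035: (285.496,44.416) → (301.796,29.882) → (300.287,22.188) → (286.071,31.325)

[5] `<circle>` circle, #ff0000→cut S909 F1035: (146.980,33.313) → (142.615,40.873) → (133.885,40.873) → (129.520,33.313) → (133.885,25.753) → (142.615,25.753) → (146.980,33.313) (closed)

[6] `<path>` cubic bezier, #008000→engrave S301 F2723: (274.254,61.661) → (212.141,48.670) → (124.417,25.379) → (91.538,14.846)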